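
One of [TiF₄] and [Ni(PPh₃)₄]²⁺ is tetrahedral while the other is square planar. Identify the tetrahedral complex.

[TiF₄]

For [TiF₄]: Summing ligand charges against the 0 overall charge gives an oxidation state of +4 for titanium. Group 4 minus oxidation state 4 gives a d⁰ configuration. A d⁰ ion has no crystal-field stabilisation preference between square planar and tetrahedral, so four ligands adopt the sterically favoured tetrahedral geometry. → tetrahedral.
For [Ni(PPh₃)₄]²⁺: Triphenylphosphine is neutral; balancing the +2 overall charge requires Ni(II). Nickel is a group-10 element; Ni(II) is therefore d⁸. Triphenylphosphine is a strong-field ligand (high in the spectrochemical series). A 3d d⁸ ion with strong-field ligands gains enough CFSE to favour square planar over tetrahedral. → square planar.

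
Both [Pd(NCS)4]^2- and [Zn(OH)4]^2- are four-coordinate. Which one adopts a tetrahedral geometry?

For [Pd(NCS)4]^2-: Each isothiocyanate is −1; balancing the −2 overall charge requires Pd(II). Palladium is a group-10 element; Pd(II) is therefore d⁸. A 4d d⁸ ion has a large crystal-field splitting; square planar leaves the high-energy d_{x²−y²} orbital empty and maximises CFSE. → square planar.
For [Zn(OH)4]^2-: Summing ligand charges against the −2 overall charge gives an oxidation state of +2 for zinc. Group 12 minus oxidation state 2 gives a d¹⁰ configuration. A d¹⁰ ion has no crystal-field stabilisation preference between square planar and tetrahedral, so four ligands adopt the sterically favoured tetrahedral geometry. → tetrahedral.

[Zn(OH)4]^2-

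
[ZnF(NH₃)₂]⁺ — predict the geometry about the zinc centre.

Summing ligand charges against the +1 overall charge gives an oxidation state of +2 for zinc.
Group 12 minus oxidation state 2 gives a d¹⁰ configuration.
With 3 monodentate ligands the coordination number is 3.
Three ligands around a d¹⁰ centre minimise repulsion in a trigonal-planar arrangement.

trigonal planar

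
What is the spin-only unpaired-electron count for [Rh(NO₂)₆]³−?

Summing ligand charges against the −3 overall charge gives an oxidation state of +3 for rhodium.
Rh sits in group 9, so the d-electron count is 9 − 3 = 6.
The spin state decides the count: a 4d ion has a large Δₒ and is invariably low-spin.
An octahedral low-spin d⁶ ion is t₂g⁶e_g⁰, giving 0 unpaired electrons.

0 unpaired electrons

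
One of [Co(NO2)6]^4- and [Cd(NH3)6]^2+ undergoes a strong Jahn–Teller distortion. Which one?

[Co(NO2)6]^4-

[Co(NO2)6]^4-: Summing ligand charges against the −4 overall charge gives an oxidation state of +2 for cobalt. Cobalt is a group-9 element; Co(II) is therefore d⁷. Nitro (N-bound nitrite) is a strong-field ligand (high in the spectrochemical series) for a first-row metal, so the complex is low-spin. The t₂g⁶e_g¹ (low-spin) configuration has an unevenly filled e_g set; the Jahn–Teller theorem predicts a tetragonal distortion (typically axial elongation) to lift the degeneracy.
[Cd(NH3)6]^2+: Ammonia is neutral; balancing the +2 overall charge requires Cd(II). Cd sits in group 12, so the d-electron count is 12 − 2 = 10. The d¹⁰ configuration leaves the e_g set evenly filled (or empty) — no strong Jahn–Teller driving force.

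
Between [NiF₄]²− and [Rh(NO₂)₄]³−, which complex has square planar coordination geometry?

[Rh(NO₂)₄]³−

For [NiF₄]²−: Each fluoride is −1; balancing the −2 overall charge requires Ni(II). Ni sits in group 10, so the d-electron count is 10 − 2 = 8. Fluoride is a weak-field ligand. With weak-field ligands the CFSE gain from square planar is small, so a 3d d⁸ ion takes the sterically preferred tetrahedral geometry. → tetrahedral.
For [Rh(NO₂)₄]³−: Each nitro (N-bound nitrite) is −1; balancing the −3 overall charge requires Rh(I). Rhodium is a group-9 element; Rh(I) is therefore d⁸. A 4d d⁸ ion has a large crystal-field splitting; square planar leaves the high-energy d_{x²−y²} orbital empty and maximises CFSE. → square planar.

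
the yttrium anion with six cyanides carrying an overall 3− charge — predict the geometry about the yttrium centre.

octahedral

Summing ligand charges against the −3 overall charge gives an oxidation state of +3 for yttrium.
Yttrium is a group-3 element; Y(III) is therefore d⁰.
With 6 monodentate ligands the coordination number is 6.
Six donors around a single metal centre give an octahedral coordination sphere.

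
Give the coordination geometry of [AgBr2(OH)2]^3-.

tetrahedral

Ligand charges: each bromide is −1; each hydroxide is −1. With an overall charge of −3 the silver centre must be in the +1 oxidation state.
Ag sits in group 11, so the d-electron count is 11 − 1 = 10.
Coordination number: 4.
A d¹⁰ ion has no crystal-field stabilisation preference between square planar and tetrahedral, so four ligands adopt the sterically favoured tetrahedral geometry.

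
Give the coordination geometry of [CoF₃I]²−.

tetrahedral

Each fluoride is −1; each iodide is −1; balancing the −2 overall charge requires Co(II).
Co sits in group 9, so the d-electron count is 9 − 2 = 7.
Coordination number: 4.
Fluoride and iodide are weak-field ligands.
For a high-spin 3d d⁷ ion with weak-field ligands the small Δₜ gives little square-planar CFSE advantage, so four ligands adopt the sterically favoured tetrahedral geometry.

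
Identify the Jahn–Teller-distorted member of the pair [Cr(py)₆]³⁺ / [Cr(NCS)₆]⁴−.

[Cr(NCS)₆]⁴−

[Cr(py)₆]³⁺: Summing ligand charges against the +3 overall charge gives an oxidation state of +3 for chromium. Group 6 minus oxidation state 3 gives a d³ configuration. The d³ configuration leaves the e_g set evenly filled (or empty) — no strong Jahn–Teller driving force.
[Cr(NCS)₆]⁴−: Each isothiocyanate is −1; balancing the −4 overall charge requires Cr(II). Group 6 minus oxidation state 2 gives a d⁴ configuration. Isothiocyanate is a weak-field ligand for a first-row metal, so the complex is high-spin. The t₂g³e_g¹ (high-spin) configuration has an unevenly filled e_g set; the Jahn–Teller theorem predicts a tetragonal distortion (typically axial elongation) to lift the degeneracy.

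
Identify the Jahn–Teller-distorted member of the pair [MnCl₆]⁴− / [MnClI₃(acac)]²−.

[MnClI₃(acac)]²−

[MnCl₆]⁴−: Summing ligand charges against the −4 overall charge gives an oxidation state of +2 for manganese. Manganese is a group-7 element; Mn(II) is therefore d⁵. Chloride is a weak-field ligand for a first-row metal, so the complex is high-spin. The d⁵ configuration leaves the e_g set evenly filled (or empty) — no strong Jahn–Teller driving force.
[MnClI₃(acac)]²−: Ligand charges: each chloride is −1; each iodide is −1; each acetylacetonate is −1. With an overall charge of −2 the manganese centre must be in the +3 oxidation state. Mn sits in group 7, so the d-electron count is 7 − 3 = 4. Acetylacetonate, chloride, and iodide are weak-field ligands for a first-row metal, so the complex is high-spin. The t₂g³e_g¹ (high-spin) configuration has an unevenly filled e_g set; the Jahn–Teller theorem predicts a tetragonal distortion (typically axial elongation) to lift the degeneracy.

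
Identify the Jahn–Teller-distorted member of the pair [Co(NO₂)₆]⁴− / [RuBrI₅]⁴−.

[Co(NO₂)₆]⁴−: Each nitro (N-bound nitrite) is −1; balancing the −4 overall charge requires Co(II). Co sits in group 9, so the d-electron count is 9 − 2 = 7. Nitro (N-bound nitrite) is a strong-field ligand (high in the spectrochemical series) for a first-row metal, so the complex is low-spin. The t₂g⁶e_g¹ (low-spin) configuration has an unevenly filled e_g set; the Jahn–Teller theorem predicts a tetragonal distortion (typically axial elongation) to lift the degeneracy.
[RuBrI₅]⁴−: Summing ligand charges against the −4 overall charge gives an oxidation state of +2 for ruthenium. Ruthenium is a group-8 element; Ru(II) is therefore d⁶. A 4d ion has a large Δₒ and is invariably low-spin. The d⁶ configuration leaves the e_g set evenly filled (or empty) — no strong Jahn–Teller driving force.

[Co(NO₂)₆]⁴−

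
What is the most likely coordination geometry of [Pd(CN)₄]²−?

Ligand charges: each cyanide is −1. With an overall charge of −2 the palladium centre must be in the +2 oxidation state.
Palladium is a group-10 element; Pd(II) is therefore d⁸.
With 4 monodentate ligands the coordination number is 4.
A 4d d⁸ ion has a large crystal-field splitting; square planar leaves the high-energy d_{x²−y²} orbital empty and maximises CFSE.

square planar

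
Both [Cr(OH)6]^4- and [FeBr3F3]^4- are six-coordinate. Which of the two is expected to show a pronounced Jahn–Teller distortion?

[Cr(OH)6]^4-: Summing ligand charges against the −4 overall charge gives an oxidation state of +2 for chromium. Group 6 minus oxidation state 2 gives a d⁴ configuration. Hydroxide is a weak-field ligand for a first-row metal, so the complex is high-spin. The t₂g³e_g¹ (high-spin) configuration has an unevenly filled e_g set; the Jahn–Teller theorem predicts a tetragonal distortion (typically axial elongation) to lift the degeneracy.
[FeBr3F3]^4-: Ligand charges: each bromide is −1; each fluoride is −1. With an overall charge of −4 the iron centre must be in the +2 oxidation state. Group 8 minus oxidation state 2 gives a d⁶ configuration. Bromide and fluoride are weak-field ligands for a first-row metal, so the complex is high-spin. The d⁶ configuration leaves the e_g set evenly filled (or empty) — no strong Jahn–Teller driving force.

[Cr(OH)6]^4-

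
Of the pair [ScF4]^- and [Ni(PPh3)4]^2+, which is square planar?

[Ni(PPh3)4]^2+

For [ScF4]^-: Each fluoride is −1; balancing the −1 overall charge requires Sc(III). Scandium is a group-3 element; Sc(III) is therefore d⁰. A d⁰ ion has no crystal-field stabilisation preference between square planar and tetrahedral, so four ligands adopt the sterically favoured tetrahedral geometry. → tetrahedral.
For [Ni(PPh3)4]^2+: Triphenylphosphine is neutral; balancing the +2 overall charge requires Ni(II). Nickel is a group-10 element; Ni(II) is therefore d⁸. Triphenylphosphine is a strong-field ligand (high in the spectrochemical series). A 3d d⁸ ion with strong-field ligands gains enough CFSE to favour square planar over tetrahedral. → square planar.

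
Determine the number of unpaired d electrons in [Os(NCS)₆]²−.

Each isothiocyanate is −1; balancing the −2 overall charge requires Os(IV).
Osmium is a group-8 element; Os(IV) is therefore d⁴.
The spin state decides the count: a 5d ion has a large Δₒ and is invariably low-spin.
An octahedral low-spin d⁴ ion is t₂g⁴e_g⁰, giving 2 unpaired electrons.

2 unpaired electrons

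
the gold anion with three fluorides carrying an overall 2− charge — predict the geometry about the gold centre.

trigonal planar

Summing ligand charges against the −2 overall charge gives an oxidation state of +1 for gold.
Group 11 minus oxidation state 1 gives a d¹⁰ configuration.
Coordination number: 3.
Three ligands around a d¹⁰ centre minimise repulsion in a trigonal-planar arrangement.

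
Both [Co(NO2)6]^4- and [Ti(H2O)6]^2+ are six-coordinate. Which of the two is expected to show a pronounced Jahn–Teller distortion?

[Co(NO2)6]^4-: Ligand charges: each nitro (N-bound nitrite) is −1. With an overall charge of −4 the cobalt centre must be in the +2 oxidation state. Cobalt is a group-9 element; Co(II) is therefore d⁷. Nitro (N-bound nitrite) is a strong-field ligand (high in the spectrochemical series) for a first-row metal, so the complex is low-spin. The t₂g⁶e_g¹ (low-spin) configuration has an unevenly filled e_g set; the Jahn–Teller theorem predicts a tetragonal distortion (typically axial elongation) to lift the degeneracy.
[Ti(H2O)6]^2+: Summing ligand charges against the +2 overall charge gives an oxidation state of +2 for titanium. Titanium is a group-4 element; Ti(II) is therefore d². The d² configuration leaves the e_g set evenly filled (or empty) — no strong Jahn–Teller driving force.

[Co(NO2)6]^4-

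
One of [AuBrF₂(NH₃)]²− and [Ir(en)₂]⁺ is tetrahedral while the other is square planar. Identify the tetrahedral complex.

[AuBrF₂(NH₃)]²−

For [AuBrF₂(NH₃)]²−: Summing ligand charges against the −2 overall charge gives an oxidation state of +1 for gold. Gold is a group-11 element; Au(I) is therefore d¹⁰. A d¹⁰ ion has no crystal-field stabilisation preference between square planar and tetrahedral, so four ligands adopt the sterically favoured tetrahedral geometry. → tetrahedral.
For [Ir(en)₂]⁺: Ethylenediamine is neutral; balancing the +1 overall charge requires Ir(I). Iridium is a group-9 element; Ir(I) is therefore d⁸. A 5d d⁸ ion has a large crystal-field splitting; square planar leaves the high-energy d_{x²−y²} orbital empty and maximises CFSE. → square planar.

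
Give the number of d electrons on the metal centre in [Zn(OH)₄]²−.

d10

Summing ligand charges against the −2 overall charge gives an oxidation state of +2 for zinc.
Zinc is a group-12 element; Zn(II) is therefore d¹⁰.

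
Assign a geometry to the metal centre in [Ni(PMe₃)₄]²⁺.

Trimethylphosphine is neutral; balancing the +2 overall charge requires Ni(II).
Nickel is a group-10 element; Ni(II) is therefore d⁸.
Coordination number: 4.
Trimethylphosphine is a strong-field ligand (high in the spectrochemical series).
A 3d d⁸ ion with strong-field ligands gains enough CFSE to favour square planar over tetrahedral.

square planar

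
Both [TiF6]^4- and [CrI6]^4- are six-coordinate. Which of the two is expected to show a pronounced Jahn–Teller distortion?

[TiF6]^4-: Ligand charges: each fluoride is −1. With an overall charge of −4 the titanium centre must be in the +2 oxidation state. Titanium is a group-4 element; Ti(II) is therefore d². The d² configuration leaves the e_g set evenly filled (or empty) — no strong Jahn–Teller driving force.
[CrI6]^4-: Summing ligand charges against the −4 overall charge gives an oxidation state of +2 for chromium. Cr sits in group 6, so the d-electron count is 6 − 2 = 4. Iodide is a weak-field ligand for a first-row metal, so the complex is high-spin. The t₂g³e_g¹ (high-spin) configuration has an unevenly filled e_g set; the Jahn–Teller theorem predicts a tetragonal distortion (typically axial elongation) to lift the degeneracy.

[CrI6]^4-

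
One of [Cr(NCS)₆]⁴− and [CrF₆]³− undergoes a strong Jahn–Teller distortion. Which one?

[Cr(NCS)₆]⁴−: Summing ligand charges against the −4 overall charge gives an oxidation state of +2 for chromium. Chromium is a group-6 element; Cr(II) is therefore d⁴. Isothiocyanate is a weak-field ligand for a first-row metal, so the complex is high-spin. The t₂g³e_g¹ (high-spin) configuration has an unevenly filled e_g set; the Jahn–Teller theorem predicts a tetragonal distortion (typically axial elongation) to lift the degeneracy.
[CrF₆]³−: Ligand charges: each fluoride is −1. With an overall charge of −3 the chromium centre must be in the +3 oxidation state. Group 6 minus oxidation state 3 gives a d³ configuration. The d³ configuration leaves the e_g set evenly filled (or empty) — no strong Jahn–Teller driving force.

[Cr(NCS)₆]⁴−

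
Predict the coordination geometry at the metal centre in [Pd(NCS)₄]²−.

square planar

Each isothiocyanate is −1; balancing the −2 overall charge requires Pd(II).
Palladium is a group-10 element; Pd(II) is therefore d⁸.
With 4 monodentate ligands the coordination number is 4.
A 4d d⁸ ion has a large crystal-field splitting; square planar leaves the high-energy d_{x²−y²} orbital empty and maximises CFSE.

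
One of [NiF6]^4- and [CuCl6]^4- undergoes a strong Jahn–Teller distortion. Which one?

[NiF6]^4-: Each fluoride is −1; balancing the −4 overall charge requires Ni(II). Ni sits in group 10, so the d-electron count is 10 − 2 = 8. The d⁸ configuration leaves the e_g set evenly filled (or empty) — no strong Jahn–Teller driving force.
[CuCl6]^4-: Each chloride is −1; balancing the −4 overall charge requires Cu(II). Copper is a group-11 element; Cu(II) is therefore d⁹. The t₂g⁶e_g³ configuration has an unevenly filled e_g set; the Jahn–Teller theorem predicts a tetragonal distortion (typically axial elongation) to lift the degeneracy.

[CuCl6]^4-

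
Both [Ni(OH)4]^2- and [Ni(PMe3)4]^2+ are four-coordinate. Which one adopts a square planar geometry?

For [Ni(OH)4]^2-: Ligand charges: each hydroxide is −1. With an overall charge of −2 the nickel centre must be in the +2 oxidation state. Nickel is a group-10 element; Ni(II) is therefore d⁸. Hydroxide is a weak-field ligand. With weak-field ligands the CFSE gain from square planar is small, so a 3d d⁸ ion takes the sterically preferred tetrahedral geometry. → tetrahedral.
For [Ni(PMe3)4]^2+: Ligand charges: trimethylphosphine is neutral. With an overall charge of +2 the nickel centre must be in the +2 oxidation state. Group 10 minus oxidation state 2 gives a d⁸ configuration. Trimethylphosphine is a strong-field ligand (high in the spectrochemical series). A 3d d⁸ ion with strong-field ligands gains enough CFSE to favour square planar over tetrahedral. → square planar.

[Ni(PMe3)4]^2+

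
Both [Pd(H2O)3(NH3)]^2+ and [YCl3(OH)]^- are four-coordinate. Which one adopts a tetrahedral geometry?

[YCl3(OH)]^-

For [Pd(H2O)3(NH3)]^2+: Summing ligand charges against the +2 overall charge gives an oxidation state of +2 for palladium. Pd sits in group 10, so the d-electron count is 10 − 2 = 8. A 4d d⁸ ion has a large crystal-field splitting; square planar leaves the high-energy d_{x²−y²} orbital empty and maximises CFSE. → square planar.
For [YCl3(OH)]^-: Ligand charges: each chloride is −1; each hydroxide is −1. With an overall charge of −1 the yttrium centre must be in the +3 oxidation state. Group 3 minus oxidation state 3 gives a d⁰ configuration. A d⁰ ion has no crystal-field stabilisation preference between square planar and tetrahedral, so four ligands adopt the sterically favoured tetrahedral geometry. → tetrahedral.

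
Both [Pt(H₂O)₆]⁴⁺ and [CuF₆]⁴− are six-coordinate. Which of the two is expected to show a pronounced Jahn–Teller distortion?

[Pt(H₂O)₆]⁴⁺: Summing ligand charges against the +4 overall charge gives an oxidation state of +4 for platinum. Group 10 minus oxidation state 4 gives a d⁶ configuration. A 5d ion has a large Δₒ and is invariably low-spin. The d⁶ configuration leaves the e_g set evenly filled (or empty) — no strong Jahn–Teller driving force.
[CuF₆]⁴−: Each fluoride is −1; balancing the −4 overall charge requires Cu(II). Group 11 minus oxidation state 2 gives a d⁹ configuration. The t₂g⁶e_g³ configuration has an unevenly filled e_g set; the Jahn–Teller theorem predicts a tetragonal distortion (typically axial elongation) to lift the degeneracy.

[CuF₆]⁴−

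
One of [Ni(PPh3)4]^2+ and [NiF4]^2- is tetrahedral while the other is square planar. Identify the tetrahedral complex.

For [Ni(PPh3)4]^2+: Ligand charges: triphenylphosphine is neutral. With an overall charge of +2 the nickel centre must be in the +2 oxidation state. Nickel is a group-10 element; Ni(II) is therefore d⁸. Triphenylphosphine is a strong-field ligand (high in the spectrochemical series). A 3d d⁸ ion with strong-field ligands gains enough CFSE to favour square planar over tetrahedral. → square planar.
For [NiF4]^2-: Each fluoride is −1; balancing the −2 overall charge requires Ni(II). Nickel is a group-10 element; Ni(II) is therefore d⁸. Fluoride is a weak-field ligand. With weak-field ligands the CFSE gain from square planar is small, so a 3d d⁸ ion takes the sterically preferred tetrahedral geometry. → tetrahedral.

[NiF4]^2-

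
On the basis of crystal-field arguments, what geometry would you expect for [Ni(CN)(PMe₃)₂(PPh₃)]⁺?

Each cyanide is −1; trimethylphosphine is neutral; triphenylphosphine is neutral; balancing the +1 overall charge requires Ni(II).
Ni sits in group 10, so the d-electron count is 10 − 2 = 8.
Coordination number: 4.
Cyanide, trimethylphosphine, and triphenylphosphine are strong-field ligands (high in the spectrochemical series).
A 3d d⁸ ion with strong-field ligands gains enough CFSE to favour square planar over tetrahedral.

square planar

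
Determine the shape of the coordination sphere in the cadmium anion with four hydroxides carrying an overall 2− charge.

Ligand charges: each hydroxide is −1. With an overall charge of −2 the cadmium centre must be in the +2 oxidation state.
Group 12 minus oxidation state 2 gives a d¹⁰ configuration.
With 4 monodentate ligands the coordination number is 4.
A d¹⁰ ion has no crystal-field stabilisation preference between square planar and tetrahedral, so four ligands adopt the sterically favoured tetrahedral geometry.

tetrahedral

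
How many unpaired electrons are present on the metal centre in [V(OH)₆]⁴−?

3

Ligand charges: each hydroxide is −1. With an overall charge of −4 the vanadium centre must be in the +2 oxidation state.
Group 5 minus oxidation state 2 gives a d³ configuration.
In an octahedral field the d³ configuration is t₂g³e_g⁰ (only one arrangement possible), giving 3 unpaired electrons.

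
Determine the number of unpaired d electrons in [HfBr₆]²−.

Summing ligand charges against the −2 overall charge gives an oxidation state of +4 for hafnium.
Hf sits in group 4, so the d-electron count is 4 − 4 = 0.
In an octahedral field the d⁰ configuration is t₂g⁰e_g⁰, giving 0 unpaired electrons.

0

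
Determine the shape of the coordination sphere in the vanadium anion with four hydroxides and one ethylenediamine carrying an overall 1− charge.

Summing ligand charges against the −1 overall charge gives an oxidation state of +3 for vanadium.
Vanadium is a group-5 element; V(III) is therefore d².
Counting donor atoms: 4×hydroxide (monodentate) → 4 donors; 1×ethylenediamine (bidentate) → 2 donors. Coordination number = 6.
Six donors around a single metal centre give an octahedral coordination sphere.

octahedral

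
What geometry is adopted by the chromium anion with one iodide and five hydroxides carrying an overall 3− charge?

octahedral

Each iodide is −1; each hydroxide is −1; balancing the −3 overall charge requires Cr(III).
Cr sits in group 6, so the d-electron count is 6 − 3 = 3.
Coordination number: 6.
Six donors around a single metal centre give an octahedral coordination sphere.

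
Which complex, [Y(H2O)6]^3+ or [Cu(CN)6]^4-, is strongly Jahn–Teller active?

[Cu(CN)6]^4-

[Y(H2O)6]^3+: Summing ligand charges against the +3 overall charge gives an oxidation state of +3 for yttrium. Y sits in group 3, so the d-electron count is 3 − 3 = 0. The d⁰ configuration leaves the e_g set evenly filled (or empty) — no strong Jahn–Teller driving force.
[Cu(CN)6]^4-: Each cyanide is −1; balancing the −4 overall charge requires Cu(II). Copper is a group-11 element; Cu(II) is therefore d⁹. The t₂g⁶e_g³ configuration has an unevenly filled e_g set; the Jahn–Teller theorem predicts a tetragonal distortion (typically axial elongation) to lift the degeneracy.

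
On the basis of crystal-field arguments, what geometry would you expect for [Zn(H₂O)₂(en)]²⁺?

Summing ligand charges against the +2 overall charge gives an oxidation state of +2 for zinc.
Zinc is a group-12 element; Zn(II) is therefore d¹⁰.
Counting donor atoms: 2×water (monodentate) → 2 donors; 1×ethylenediamine (bidentate) → 2 donors. Coordination number = 4.
A d¹⁰ ion has no crystal-field stabilisation preference between square planar and tetrahedral, so four ligands adopt the sterically favoured tetrahedral geometry.

tetrahedral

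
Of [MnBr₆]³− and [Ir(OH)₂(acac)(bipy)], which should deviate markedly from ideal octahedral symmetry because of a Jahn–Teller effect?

[MnBr₆]³−: Ligand charges: each bromide is −1. With an overall charge of −3 the manganese centre must be in the +3 oxidation state. Group 7 minus oxidation state 3 gives a d⁴ configuration. Bromide is a weak-field ligand for a first-row metal, so the complex is high-spin. The t₂g³e_g¹ (high-spin) configuration has an unevenly filled e_g set; the Jahn–Teller theorem predicts a tetragonal distortion (typically axial elongation) to lift the degeneracy.
[Ir(OH)₂(acac)(bipy)]: Each hydroxide is −1; each acetylacetonate is −1; 2,2′-bipyridine is neutral; balancing the 0 overall charge requires Ir(III). Group 9 minus oxidation state 3 gives a d⁶ configuration. A 5d ion has a large Δₒ and is invariably low-spin. The d⁶ configuration leaves the e_g set evenly filled (or empty) — no strong Jahn–Teller driving force.

[MnBr₆]³−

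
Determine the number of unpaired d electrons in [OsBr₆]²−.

2

Ligand charges: each bromide is −1. With an overall charge of −2 the osmium centre must be in the +4 oxidation state.
Group 8 minus oxidation state 4 gives a d⁴ configuration.
The spin state decides the count: a 5d ion has a large Δₒ and is invariably low-spin.
An octahedral low-spin d⁴ ion is t₂g⁴e_g⁰, giving 2 unpaired electrons.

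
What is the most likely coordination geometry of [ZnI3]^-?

Summing ligand charges against the −1 overall charge gives an oxidation state of +2 for zinc.
Zinc is a group-12 element; Zn(II) is therefore d¹⁰.
With 3 monodentate ligands the coordination number is 3.
Three ligands around a d¹⁰ centre minimise repulsion in a trigonal-planar arrangement.

trigonal planar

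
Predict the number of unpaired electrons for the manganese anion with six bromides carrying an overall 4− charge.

5 unpaired electrons

Summing ligand charges against the −4 overall charge gives an oxidation state of +2 for manganese.
Mn sits in group 7, so the d-electron count is 7 − 2 = 5.
The spin state decides the count: Bromide is a weak-field ligand for a first-row metal, so the complex is high-spin.
An octahedral high-spin d⁵ ion is t₂g³e_g², giving 5 unpaired electrons.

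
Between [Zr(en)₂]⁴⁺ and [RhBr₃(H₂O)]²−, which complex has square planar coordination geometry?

For [Zr(en)₂]⁴⁺: Ligand charges: ethylenediamine is neutral. With an overall charge of +4 the zirconium centre must be in the +4 oxidation state. Zr sits in group 4, so the d-electron count is 4 − 4 = 0. A d⁰ ion has no crystal-field stabilisation preference between square planar and tetrahedral, so four ligands adopt the sterically favoured tetrahedral geometry. → tetrahedral.
For [RhBr₃(H₂O)]²−: Each bromide is −1; water is neutral; balancing the −2 overall charge requires Rh(I). Rhodium is a group-9 element; Rh(I) is therefore d⁸. A 4d d⁸ ion has a large crystal-field splitting; square planar leaves the high-energy d_{x²−y²} orbital empty and maximises CFSE. → square planar.

[RhBr₃(H₂O)]²−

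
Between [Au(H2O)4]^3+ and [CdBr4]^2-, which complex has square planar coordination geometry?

For [Au(H2O)4]^3+: Ligand charges: water is neutral. With an overall charge of +3 the gold centre must be in the +3 oxidation state. Gold is a group-11 element; Au(III) is therefore d⁸. A 5d d⁸ ion has a large crystal-field splitting; square planar leaves the high-energy d_{x²−y²} orbital empty and maximises CFSE. → square planar.
For [CdBr4]^2-: Each bromide is −1; balancing the −2 overall charge requires Cd(II). Group 12 minus oxidation state 2 gives a d¹⁰ configuration. A d¹⁰ ion has no crystal-field stabilisation preference between square planar and tetrahedral, so four ligands adopt the sterically favoured tetrahedral geometry. → tetrahedral.

[Au(H2O)4]^3+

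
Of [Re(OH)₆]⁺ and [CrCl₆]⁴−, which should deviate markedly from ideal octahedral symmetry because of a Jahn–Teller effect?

[CrCl₆]⁴−

[Re(OH)₆]⁺: Each hydroxide is −1; balancing the +1 overall charge requires Re(VII). Re sits in group 7, so the d-electron count is 7 − 7 = 0. The d⁰ configuration leaves the e_g set evenly filled (or empty) — no strong Jahn–Teller driving force.
[CrCl₆]⁴−: Each chloride is −1; balancing the −4 overall charge requires Cr(II). Chromium is a group-6 element; Cr(II) is therefore d⁴. Chloride is a weak-field ligand for a first-row metal, so the complex is high-spin. The t₂g³e_g¹ (high-spin) configuration has an unevenly filled e_g set; the Jahn–Teller theorem predicts a tetragonal distortion (typically axial elongation) to lift the degeneracy.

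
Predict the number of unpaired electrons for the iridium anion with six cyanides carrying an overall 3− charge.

Summing ligand charges against the −3 overall charge gives an oxidation state of +3 for iridium.
Ir sits in group 9, so the d-electron count is 9 − 3 = 6.
The spin state decides the count: a 5d ion has a large Δₒ and is invariably low-spin.
An octahedral low-spin d⁶ ion is t₂g⁶e_g⁰, giving 0 unpaired electrons.

0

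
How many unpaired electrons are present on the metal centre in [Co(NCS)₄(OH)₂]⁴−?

Each isothiocyanate is −1; each hydroxide is −1; balancing the −4 overall charge requires Co(II).
Cobalt is a group-9 element; Co(II) is therefore d⁷.
The spin state decides the count: Hydroxide and isothiocyanate are weak-field ligands for a first-row metal, so the complex is high-spin.
An octahedral high-spin d⁷ ion is t₂g⁵e_g², giving 3 unpaired electrons.

3 unpaired electrons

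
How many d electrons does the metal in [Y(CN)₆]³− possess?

d0

Summing ligand charges against the −3 overall charge gives an oxidation state of +3 for yttrium.
Yttrium is a group-3 element; Y(III) is therefore d⁰.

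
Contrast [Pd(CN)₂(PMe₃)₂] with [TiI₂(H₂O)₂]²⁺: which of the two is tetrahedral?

[TiI₂(H₂O)₂]²⁺

For [Pd(CN)₂(PMe₃)₂]: Ligand charges: each cyanide is −1; trimethylphosphine is neutral. With an overall charge of 0 the palladium centre must be in the +2 oxidation state. Pd sits in group 10, so the d-electron count is 10 − 2 = 8. A 4d d⁸ ion has a large crystal-field splitting; square planar leaves the high-energy d_{x²−y²} orbital empty and maximises CFSE. → square planar.
For [TiI₂(H₂O)₂]²⁺: Each iodide is −1; water is neutral; balancing the +2 overall charge requires Ti(IV). Group 4 minus oxidation state 4 gives a d⁰ configuration. A d⁰ ion has no crystal-field stabilisation preference between square planar and tetrahedral, so four ligands adopt the sterically favoured tetrahedral geometry. → tetrahedral.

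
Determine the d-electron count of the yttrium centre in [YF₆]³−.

Summing ligand charges against the −3 overall charge gives an oxidation state of +3 for yttrium.
Yttrium is a group-3 element; Y(III) is therefore d⁰.

d0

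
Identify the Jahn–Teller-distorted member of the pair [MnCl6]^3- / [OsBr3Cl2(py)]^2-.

[MnCl6]^3-

[MnCl6]^3-: Each chloride is −1; balancing the −3 overall charge requires Mn(III). Group 7 minus oxidation state 3 gives a d⁴ configuration. Chloride is a weak-field ligand for a first-row metal, so the complex is high-spin. The t₂g³e_g¹ (high-spin) configuration has an unevenly filled e_g set; the Jahn–Teller theorem predicts a tetragonal distortion (typically axial elongation) to lift the degeneracy.
[OsBr3Cl2(py)]^2-: Summing ligand charges against the −2 overall charge gives an oxidation state of +3 for osmium. Group 8 minus oxidation state 3 gives a d⁵ configuration. A 5d ion has a large Δₒ and is invariably low-spin. The d⁵ configuration leaves the e_g set evenly filled (or empty) — no strong Jahn–Teller driving force.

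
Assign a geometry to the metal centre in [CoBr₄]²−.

Summing ligand charges against the −2 overall charge gives an oxidation state of +2 for cobalt.
Group 9 minus oxidation state 2 gives a d⁷ configuration.
With 4 monodentate ligands the coordination number is 4.
Bromide is a weak-field ligand.
For a high-spin 3d d⁷ ion with weak-field ligands the small Δₜ gives little square-planar CFSE advantage, so four ligands adopt the sterically favoured tetrahedral geometry.

tetrahedral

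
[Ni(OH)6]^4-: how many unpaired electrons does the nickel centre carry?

2

Summing ligand charges against the −4 overall charge gives an oxidation state of +2 for nickel.
Ni sits in group 10, so the d-electron count is 10 − 2 = 8.
In an octahedral field the d⁸ configuration is t₂g⁶e_g² (only one arrangement possible), giving 2 unpaired electrons.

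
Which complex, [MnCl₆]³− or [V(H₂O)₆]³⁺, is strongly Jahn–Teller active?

[MnCl₆]³−: Each chloride is −1; balancing the −3 overall charge requires Mn(III). Group 7 minus oxidation state 3 gives a d⁴ configuration. Chloride is a weak-field ligand for a first-row metal, so the complex is high-spin. The t₂g³e_g¹ (high-spin) configuration has an unevenly filled e_g set; the Jahn–Teller theorem predicts a tetragonal distortion (typically axial elongation) to lift the degeneracy.
[V(H₂O)₆]³⁺: Summing ligand charges against the +3 overall charge gives an oxidation state of +3 for vanadium. Group 5 minus oxidation state 3 gives a d² configuration. The d² configuration leaves the e_g set evenly filled (or empty) — no strong Jahn–Teller driving force.

[MnCl₆]³−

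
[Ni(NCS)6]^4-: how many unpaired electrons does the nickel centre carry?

2

Each isothiocyanate is −1; balancing the −4 overall charge requires Ni(II).
Ni sits in group 10, so the d-electron count is 10 − 2 = 8.
In an octahedral field the d⁸ configuration is t₂g⁶e_g² (only one arrangement possible), giving 2 unpaired electrons.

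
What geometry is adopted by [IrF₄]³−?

Each fluoride is −1; balancing the −3 overall charge requires Ir(I).
Ir sits in group 9, so the d-electron count is 9 − 1 = 8.
Coordination number: 4.
A 5d d⁸ ion has a large crystal-field splitting; square planar leaves the high-energy d_{x²−y²} orbital empty and maximises CFSE.

square planar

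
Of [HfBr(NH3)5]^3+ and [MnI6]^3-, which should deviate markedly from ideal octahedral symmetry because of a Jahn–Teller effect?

[HfBr(NH3)5]^3+: Ligand charges: each bromide is −1; ammonia is neutral. With an overall charge of +3 the hafnium centre must be in the +4 oxidation state. Group 4 minus oxidation state 4 gives a d⁰ configuration. The d⁰ configuration leaves the e_g set evenly filled (or empty) — no strong Jahn–Teller driving force.
[MnI6]^3-: Each iodide is −1; balancing the −3 overall charge requires Mn(III). Mn sits in group 7, so the d-electron count is 7 − 3 = 4. Iodide is a weak-field ligand for a first-row metal, so the complex is high-spin. The t₂g³e_g¹ (high-spin) configuration has an unevenly filled e_g set; the Jahn–Teller theorem predicts a tetragonal distortion (typically axial elongation) to lift the degeneracy.

[MnI6]^3-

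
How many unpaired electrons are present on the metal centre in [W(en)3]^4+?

Summing ligand charges against the +4 overall charge gives an oxidation state of +4 for tungsten.
Group 6 minus oxidation state 4 gives a d² configuration.
Counting donor atoms: 3×ethylenediamine (bidentate) → 6 donors. Coordination number = 6.
In an octahedral field the d² configuration is t₂g²e_g⁰ (only one arrangement possible), giving 2 unpaired electrons.

2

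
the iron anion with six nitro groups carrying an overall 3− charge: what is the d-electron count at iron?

d⁵

Ligand charges: each nitro (N-bound nitrite) is −1. With an overall charge of −3 the iron centre must be in the +3 oxidation state.
Fe sits in group 8, so the d-electron count is 8 − 3 = 5.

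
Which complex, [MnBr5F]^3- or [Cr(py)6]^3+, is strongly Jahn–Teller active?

[MnBr5F]^3-: Summing ligand charges against the −3 overall charge gives an oxidation state of +3 for manganese. Mn sits in group 7, so the d-electron count is 7 − 3 = 4. Bromide and fluoride are weak-field ligands for a first-row metal, so the complex is high-spin. The t₂g³e_g¹ (high-spin) configuration has an unevenly filled e_g set; the Jahn–Teller theorem predicts a tetragonal distortion (typically axial elongation) to lift the degeneracy.
[Cr(py)6]^3+: Summing ligand charges against the +3 overall charge gives an oxidation state of +3 for chromium. Group 6 minus oxidation state 3 gives a d³ configuration. The d³ configuration leaves the e_g set evenly filled (or empty) — no strong Jahn–Teller driving force.

[MnBr5F]^3-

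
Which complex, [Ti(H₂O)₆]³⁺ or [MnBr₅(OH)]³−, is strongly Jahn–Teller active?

[Ti(H₂O)₆]³⁺: Summing ligand charges against the +3 overall charge gives an oxidation state of +3 for titanium. Titanium is a group-4 element; Ti(III) is therefore d¹. The d¹ configuration leaves the e_g set evenly filled (or empty) — no strong Jahn–Teller driving force.
[MnBr₅(OH)]³−: Summing ligand charges against the −3 overall charge gives an oxidation state of +3 for manganese. Group 7 minus oxidation state 3 gives a d⁴ configuration. Bromide and hydroxide are weak-field ligands for a first-row metal, so the complex is high-spin. The t₂g³e_g¹ (high-spin) configuration has an unevenly filled e_g set; the Jahn–Teller theorem predicts a tetragonal distortion (typically axial elongation) to lift the degeneracy.

[MnBr₅(OH)]³−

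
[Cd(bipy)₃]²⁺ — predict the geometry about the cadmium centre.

octahedral

Ligand charges: 2,2′-bipyridine is neutral. With an overall charge of +2 the cadmium centre must be in the +2 oxidation state.
Cadmium is a group-12 element; Cd(II) is therefore d¹⁰.
Counting donor atoms: 3×2,2′-bipyridine (bidentate) → 6 donors. Coordination number = 6.
Six donors around a single metal centre give an octahedral coordination sphere.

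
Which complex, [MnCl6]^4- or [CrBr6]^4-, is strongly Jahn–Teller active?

[CrBr6]^4-

[MnCl6]^4-: Each chloride is −1; balancing the −4 overall charge requires Mn(II). Manganese is a group-7 element; Mn(II) is therefore d⁵. Chloride is a weak-field ligand for a first-row metal, so the complex is high-spin. The d⁵ configuration leaves the e_g set evenly filled (or empty) — no strong Jahn–Teller driving force.
[CrBr6]^4-: Each bromide is −1; balancing the −4 overall charge requires Cr(II). Chromium is a group-6 element; Cr(II) is therefore d⁴. Bromide is a weak-field ligand for a first-row metal, so the complex is high-spin. The t₂g³e_g¹ (high-spin) configuration has an unevenly filled e_g set; the Jahn–Teller theorem predicts a tetragonal distortion (typically axial elongation) to lift the degeneracy.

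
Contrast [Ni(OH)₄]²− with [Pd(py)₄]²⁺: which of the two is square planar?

[Pd(py)₄]²⁺

For [Ni(OH)₄]²−: Summing ligand charges against the −2 overall charge gives an oxidation state of +2 for nickel. Nickel is a group-10 element; Ni(II) is therefore d⁸. Hydroxide is a weak-field ligand. With weak-field ligands the CFSE gain from square planar is small, so a 3d d⁸ ion takes the sterically preferred tetrahedral geometry. → tetrahedral.
For [Pd(py)₄]²⁺: Pyridine is neutral; balancing the +2 overall charge requires Pd(II). Palladium is a group-10 element; Pd(II) is therefore d⁸. A 4d d⁸ ion has a large crystal-field splitting; square planar leaves the high-energy d_{x²−y²} orbital empty and maximises CFSE. → square planar.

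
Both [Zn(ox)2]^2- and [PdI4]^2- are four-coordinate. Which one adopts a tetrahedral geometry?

For [Zn(ox)2]^2-: Each oxalate is −2; balancing the −2 overall charge requires Zn(II). Zinc is a group-12 element; Zn(II) is therefore d¹⁰. A d¹⁰ ion has no crystal-field stabilisation preference between square planar and tetrahedral, so four ligands adopt the sterically favoured tetrahedral geometry. → tetrahedral.
For [PdI4]^2-: Summing ligand charges against the −2 overall charge gives an oxidation state of +2 for palladium. Palladium is a group-10 element; Pd(II) is therefore d⁸. A 4d d⁸ ion has a large crystal-field splitting; square planar leaves the high-energy d_{x²−y²} orbital empty and maximises CFSE. → square planar.

[Zn(ox)2]^2-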